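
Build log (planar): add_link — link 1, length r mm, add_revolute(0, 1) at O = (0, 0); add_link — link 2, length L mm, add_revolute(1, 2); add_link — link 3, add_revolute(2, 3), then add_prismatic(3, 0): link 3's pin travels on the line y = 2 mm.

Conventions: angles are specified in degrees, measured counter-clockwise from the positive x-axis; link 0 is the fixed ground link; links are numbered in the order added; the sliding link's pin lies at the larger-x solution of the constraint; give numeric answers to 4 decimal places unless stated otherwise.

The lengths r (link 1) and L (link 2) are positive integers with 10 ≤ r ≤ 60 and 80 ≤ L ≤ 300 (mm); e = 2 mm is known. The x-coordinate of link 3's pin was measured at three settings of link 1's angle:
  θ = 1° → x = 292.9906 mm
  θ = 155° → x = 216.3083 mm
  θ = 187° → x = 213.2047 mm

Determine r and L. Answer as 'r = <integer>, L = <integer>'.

constraint per measurement: (x − r cos θ)² + (r sin θ − e)² = L²
subtracting the θ₁ and θ₂ equations cancels the r² and L² terms:
r = (x₁² − x₂²) / (2[(x₁cos θ₁ + e sin θ₁) − (x₂cos θ₂ + e sin θ₂)]) = 40.0000 → r = 40
L² = (x₁ − r cos θ₁)² + (r sin θ₁ − e)² = 64009.0212 → L = 253.0000 → L = 253
check at θ₃=187°: x = 213.2047 (printed 213.2047) ✓

r = 40, L = 253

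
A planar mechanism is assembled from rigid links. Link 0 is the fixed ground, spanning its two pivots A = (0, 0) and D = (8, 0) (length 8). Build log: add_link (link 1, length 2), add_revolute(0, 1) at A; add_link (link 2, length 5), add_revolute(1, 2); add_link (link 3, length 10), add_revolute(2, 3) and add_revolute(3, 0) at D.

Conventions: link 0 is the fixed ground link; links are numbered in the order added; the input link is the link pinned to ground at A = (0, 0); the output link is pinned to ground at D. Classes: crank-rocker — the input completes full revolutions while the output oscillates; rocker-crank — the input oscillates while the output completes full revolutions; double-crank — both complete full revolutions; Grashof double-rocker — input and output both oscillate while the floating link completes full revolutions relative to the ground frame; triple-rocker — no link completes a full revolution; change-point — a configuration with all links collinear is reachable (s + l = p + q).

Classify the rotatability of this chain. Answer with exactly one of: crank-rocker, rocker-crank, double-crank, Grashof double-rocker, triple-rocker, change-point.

lengths: ground=8, input=2, coupler=5, output=10
sorted: s=2 (shortest), l=10 (longest), p+q=13
s + l = 12 vs p + q = 13
s + l < p + q (Grashof) with shortest = input link → crank-rocker

crank-rocker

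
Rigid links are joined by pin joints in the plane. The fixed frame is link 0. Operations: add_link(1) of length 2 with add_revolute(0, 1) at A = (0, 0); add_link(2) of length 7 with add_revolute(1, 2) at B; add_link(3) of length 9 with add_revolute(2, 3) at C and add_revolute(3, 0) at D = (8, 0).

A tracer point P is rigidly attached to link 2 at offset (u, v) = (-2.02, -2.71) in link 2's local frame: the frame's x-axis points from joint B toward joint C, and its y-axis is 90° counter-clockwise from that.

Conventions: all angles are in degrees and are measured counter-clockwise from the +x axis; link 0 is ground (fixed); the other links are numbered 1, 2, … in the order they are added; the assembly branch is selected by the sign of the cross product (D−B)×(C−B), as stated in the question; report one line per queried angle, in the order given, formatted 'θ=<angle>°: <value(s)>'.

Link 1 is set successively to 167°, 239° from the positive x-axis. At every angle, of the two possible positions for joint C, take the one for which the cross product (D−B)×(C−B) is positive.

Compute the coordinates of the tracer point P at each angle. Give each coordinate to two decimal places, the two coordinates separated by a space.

A=(0,0), D=(8.00,0)
θ=167°: B = A + 2.00·(cos167°, sin167°) = (-1.9487, 0.4499)
θ=167°: |BD| = 9.9589
θ=167°: circle(B,7.00) ∩ circle(D,9.00): a=3.3729, h=6.1338
θ=167°:   candidates: C₊=(1.6978,6.4251) cross=61.086; C₋=(1.1436,-5.8300) cross=-61.086
θ=167°:   branch + wants cross > 0 → take C=(1.6978,6.4251) (cross=61.086)
θ=167°: ex = (C−B)/|BC| = (0.5209,0.8536); ey = (-0.8536,0.5209)
θ=167°: P = B + -2.02·ex + -2.71·ey = (-0.6878,-2.6861)
θ=239°: B = A + 2.00·(cos239°, sin239°) = (-1.0301, -1.7143)
θ=239°: |BD| = 9.1914
θ=239°: circle(B,7.00) ∩ circle(D,9.00): a=2.8549, h=6.3914
θ=239°:   candidates: C₊=(0.5827,5.0974) cross=58.745; C₋=(2.9668,-7.4610) cross=-58.745
θ=239°:   branch + wants cross > 0 → take C=(0.5827,5.0974) (cross=58.745)
θ=239°: ex = (C−B)/|BC| = (0.2304,0.9731); ey = (-0.9731,0.2304)
θ=239°: P = B + -2.02·ex + -2.71·ey = (1.1416,-4.3044)

θ=167°: -0.69 -2.69
θ=239°: 1.14 -4.30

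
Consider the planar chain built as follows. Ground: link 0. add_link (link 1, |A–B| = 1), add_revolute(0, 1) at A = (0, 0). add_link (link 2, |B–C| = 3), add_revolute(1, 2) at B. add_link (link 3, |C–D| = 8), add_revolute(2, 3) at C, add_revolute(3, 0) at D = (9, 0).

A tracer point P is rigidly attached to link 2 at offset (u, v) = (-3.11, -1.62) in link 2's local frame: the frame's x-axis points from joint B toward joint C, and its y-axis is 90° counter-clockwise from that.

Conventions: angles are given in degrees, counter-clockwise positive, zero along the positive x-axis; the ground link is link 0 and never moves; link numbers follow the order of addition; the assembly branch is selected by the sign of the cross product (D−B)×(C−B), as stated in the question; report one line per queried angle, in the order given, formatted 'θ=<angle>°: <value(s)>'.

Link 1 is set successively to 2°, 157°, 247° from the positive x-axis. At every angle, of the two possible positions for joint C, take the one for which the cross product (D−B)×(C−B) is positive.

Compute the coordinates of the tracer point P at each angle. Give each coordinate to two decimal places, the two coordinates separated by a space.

A=(0,0), D=(9.00,0)
θ=2°: B = A + 1.00·(cos2°, sin2°) = (0.9994, 0.0349)
θ=2°: |BD| = 8.0007
θ=2°: circle(B,3.00) ∩ circle(D,8.00): a=0.5631, h=2.9467
θ=2°:   candidates: C₊=(1.5754,2.9791) cross=23.575; C₋=(1.5497,-2.9142) cross=-23.575
θ=2°:   branch + wants cross > 0 → take C=(1.5754,2.9791) (cross=23.575)
θ=2°: ex = (C−B)/|BC| = (0.1920,0.9814); ey = (-0.9814,0.1920)
θ=2°: P = B + -3.11·ex + -1.62·ey = (1.9921,-3.3283)
θ=157°: B = A + 1.00·(cos157°, sin157°) = (-0.9205, 0.3907)
θ=157°: |BD| = 9.9282
θ=157°: circle(B,3.00) ∩ circle(D,8.00): a=2.1942, h=2.0458
θ=157°:   candidates: C₊=(1.3525,2.3486) cross=20.311; C₋=(1.1915,-1.7399) cross=-20.311
θ=157°:   branch + wants cross > 0 → take C=(1.3525,2.3486) (cross=20.311)
θ=157°: ex = (C−B)/|BC| = (0.7577,0.6526); ey = (-0.6526,0.7577)
θ=157°: P = B + -3.11·ex + -1.62·ey = (-2.2196,-2.8664)
θ=247°: B = A + 1.00·(cos247°, sin247°) = (-0.3907, -0.9205)
θ=247°: |BD| = 9.4357
θ=247°: circle(B,3.00) ∩ circle(D,8.00): a=1.8034, h=2.3974
θ=247°:   candidates: C₊=(1.1702,1.6414) cross=22.622; C₋=(1.6380,-3.1306) cross=-22.622
θ=247°:   branch + wants cross > 0 → take C=(1.1702,1.6414) (cross=22.622)
θ=247°: ex = (C−B)/|BC| = (0.5203,0.8540); ey = (-0.8540,0.5203)
θ=247°: P = B + -3.11·ex + -1.62·ey = (-0.6255,-4.4193)

θ=2°: 1.99 -3.33
θ=157°: -2.22 -2.87
θ=247°: -0.63 -4.42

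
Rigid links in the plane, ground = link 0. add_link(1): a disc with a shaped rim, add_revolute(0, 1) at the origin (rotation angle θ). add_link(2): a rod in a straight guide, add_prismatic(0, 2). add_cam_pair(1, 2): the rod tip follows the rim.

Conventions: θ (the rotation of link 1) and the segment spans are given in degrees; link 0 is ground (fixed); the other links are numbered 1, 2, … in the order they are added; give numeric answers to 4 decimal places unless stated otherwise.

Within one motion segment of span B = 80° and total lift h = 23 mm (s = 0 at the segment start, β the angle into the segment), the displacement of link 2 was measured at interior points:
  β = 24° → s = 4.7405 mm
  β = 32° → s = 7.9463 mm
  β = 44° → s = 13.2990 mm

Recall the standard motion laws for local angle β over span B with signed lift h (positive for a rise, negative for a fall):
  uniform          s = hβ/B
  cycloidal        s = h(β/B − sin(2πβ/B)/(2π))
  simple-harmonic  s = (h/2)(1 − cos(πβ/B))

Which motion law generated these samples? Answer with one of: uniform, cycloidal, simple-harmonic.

candidates at β/B = r: uniform s = h·r (linear in β); cycloidal s = h·(r − sin(2πr)/(2π)); simple-harmonic s = (h/2)(1 − cos(πr))
β=24°: printed 4.7405 | uniform 6.9000, cycloidal 3.4186, simple-harmonic 4.7405
β=32°: printed 7.9463 | uniform 9.2000, cycloidal 7.0484, simple-harmonic 7.9463
β=44°: printed 13.2990 | uniform 12.6500, cycloidal 13.7812, simple-harmonic 13.2990
only one law matches every sample → simple-harmonic

simple-harmonic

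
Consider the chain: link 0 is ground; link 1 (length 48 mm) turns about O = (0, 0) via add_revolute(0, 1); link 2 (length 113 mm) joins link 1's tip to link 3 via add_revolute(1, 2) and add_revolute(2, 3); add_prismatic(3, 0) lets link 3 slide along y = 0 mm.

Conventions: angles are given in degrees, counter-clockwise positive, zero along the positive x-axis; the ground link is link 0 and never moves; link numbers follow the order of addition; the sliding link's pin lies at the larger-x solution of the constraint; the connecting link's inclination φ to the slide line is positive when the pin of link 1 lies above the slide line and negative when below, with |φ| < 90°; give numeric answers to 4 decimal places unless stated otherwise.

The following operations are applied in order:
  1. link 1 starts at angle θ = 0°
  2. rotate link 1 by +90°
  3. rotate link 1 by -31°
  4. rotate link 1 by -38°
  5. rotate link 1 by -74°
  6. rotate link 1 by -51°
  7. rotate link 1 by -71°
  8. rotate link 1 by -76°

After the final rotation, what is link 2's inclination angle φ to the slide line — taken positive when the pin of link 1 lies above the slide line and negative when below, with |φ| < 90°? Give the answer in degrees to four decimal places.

geometry: r = 48 mm, L = 113 mm, e = 0 mm; θ starts at 0°
rotate link 1 by +90°: θ ← 0° +90° = 90°
rotate link 1 by -31°: θ ← 90° -31° = 59°
rotate link 1 by -38°: θ ← 59° -38° = 21°
rotate link 1 by -74°: θ ← 21° -74° = -53°
rotate link 1 by -51°: θ ← -53° -51° = -104°
rotate link 1 by -71°: θ ← -104° -71° = -175°
rotate link 1 by -76°: θ ← -175° -76° = -251°
h = r sin θ − e = 45.384892 − 0 = 45.384892
sin φ = h / L = 45.384892 / 113 = 0.40163621
φ = arcsin(0.40163621) = 23.680506°

23.6805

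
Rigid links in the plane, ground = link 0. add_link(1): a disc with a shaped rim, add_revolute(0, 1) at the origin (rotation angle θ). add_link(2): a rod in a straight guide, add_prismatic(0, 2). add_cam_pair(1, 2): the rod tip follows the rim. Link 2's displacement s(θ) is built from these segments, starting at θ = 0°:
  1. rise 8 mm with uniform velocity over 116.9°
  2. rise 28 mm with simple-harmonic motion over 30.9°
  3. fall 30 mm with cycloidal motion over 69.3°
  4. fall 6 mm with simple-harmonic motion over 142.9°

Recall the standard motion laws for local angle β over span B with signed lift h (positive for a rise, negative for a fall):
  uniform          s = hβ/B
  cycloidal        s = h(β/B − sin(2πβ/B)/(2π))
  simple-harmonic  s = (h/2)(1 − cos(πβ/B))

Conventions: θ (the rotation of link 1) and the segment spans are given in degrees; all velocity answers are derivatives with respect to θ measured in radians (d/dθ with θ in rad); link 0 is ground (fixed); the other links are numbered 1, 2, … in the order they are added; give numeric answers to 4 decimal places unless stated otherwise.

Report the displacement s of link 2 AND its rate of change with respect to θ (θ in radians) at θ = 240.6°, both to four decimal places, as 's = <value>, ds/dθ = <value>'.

segment 1 (0° to 116.9°, uniform, h = 8) is passed completely: s = 0.0000 + (8) = 8.0000
segment 2 (116.9° to 147.8°, simple-harmonic, h = 28) is passed completely: s = 8.0000 + (28) = 36.0000
segment 3 (147.8° to 217.1°, cycloidal, h = -30) is passed completely: s = 36.0000 + (-30) = 6.0000
θ = 240.6° falls in segment 4 (217.1° to 360°, simple-harmonic, h = -6): β = 240.6 − 217.1 = 23.5°, B = 142.9°; Δs = -6/2·(1 − cos(π·0.1645)) = -0.3915; s = 6.0000 − 0.3915 = 5.6085
velocity in seg [217.1°–360°] (simple-harmonic), θ in radians: β = 23.5° = 0.4102 rad, B = 142.9° = 2.4941 rad; ds/dθ = (πh/(2B)) sin(πβ/B) = (π·(-6)/(2·2.4941)) sin(π·0.1645) = -1.866605 mm/rad

s = 5.6085, ds/dθ = -1.8666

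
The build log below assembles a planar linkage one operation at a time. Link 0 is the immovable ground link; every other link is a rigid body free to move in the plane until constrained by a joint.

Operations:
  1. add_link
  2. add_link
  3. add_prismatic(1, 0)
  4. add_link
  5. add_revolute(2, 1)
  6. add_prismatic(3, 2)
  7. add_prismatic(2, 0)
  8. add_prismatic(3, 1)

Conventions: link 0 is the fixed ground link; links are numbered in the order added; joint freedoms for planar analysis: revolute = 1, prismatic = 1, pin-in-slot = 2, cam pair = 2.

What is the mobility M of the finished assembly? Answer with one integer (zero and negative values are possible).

(L,J1,J2)=(1,0,0); link0 fixed
link1: (2,0,0)
link2: (3,0,0)
P 1-0 [J1]: (3,1,0)
link3: (4,1,0)
R 2-1 [J1]: (4,2,0)
P 3-2 [J1]: (4,3,0)
P 2-0 [J1]: (4,4,0)
P 3-1 [J1]: (4,5,0)
Grübler: 3·3 − 2·5 − 0 = -1

M = -1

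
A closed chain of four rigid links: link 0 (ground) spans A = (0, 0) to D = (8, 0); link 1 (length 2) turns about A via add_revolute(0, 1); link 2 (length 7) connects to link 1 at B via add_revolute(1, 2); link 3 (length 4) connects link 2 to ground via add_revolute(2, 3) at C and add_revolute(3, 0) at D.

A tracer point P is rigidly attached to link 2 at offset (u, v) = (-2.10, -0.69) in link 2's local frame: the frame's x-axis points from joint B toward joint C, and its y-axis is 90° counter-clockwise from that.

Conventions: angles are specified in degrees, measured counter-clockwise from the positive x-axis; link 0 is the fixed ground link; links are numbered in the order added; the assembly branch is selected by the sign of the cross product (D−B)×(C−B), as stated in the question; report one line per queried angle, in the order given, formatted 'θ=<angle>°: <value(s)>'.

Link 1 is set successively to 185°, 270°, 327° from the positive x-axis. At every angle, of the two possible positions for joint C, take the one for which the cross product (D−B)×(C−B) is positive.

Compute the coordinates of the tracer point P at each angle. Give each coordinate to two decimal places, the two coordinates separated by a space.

A=(0,0), D=(8.00,0)
θ=185°: B = A + 2.00·(cos185°, sin185°) = (-1.9924, -0.1743)
θ=185°: |BD| = 9.9939
θ=185°: circle(B,7.00) ∩ circle(D,4.00): a=6.6480, h=2.1919
θ=185°:   candidates: C₊=(4.6163,2.1333) cross=21.906; C₋=(4.6928,-2.2500) cross=-21.906
θ=185°:   branch + wants cross > 0 → take C=(4.6163,2.1333) (cross=21.906)
θ=185°: ex = (C−B)/|BC| = (0.9441,0.3297); ey = (-0.3297,0.9441)
θ=185°: P = B + -2.10·ex + -0.69·ey = (-3.7475,-1.5180)
θ=270°: B = A + 2.00·(cos270°, sin270°) = (-0.0000, -2.0000)
θ=270°: |BD| = 8.2462
θ=270°: circle(B,7.00) ∩ circle(D,4.00): a=6.1240, h=3.3906
θ=270°:   candidates: C₊=(5.1188,2.7747) cross=27.960; C₋=(6.7635,-3.8041) cross=-27.960
θ=270°:   branch + wants cross > 0 → take C=(5.1188,2.7747) (cross=27.960)
θ=270°: ex = (C−B)/|BC| = (0.7313,0.6821); ey = (-0.6821,0.7313)
θ=270°: P = B + -2.10·ex + -0.69·ey = (-1.0650,-3.9370)
θ=327°: B = A + 2.00·(cos327°, sin327°) = (1.6773, -1.0893)
θ=327°: |BD| = 6.4158
θ=327°: circle(B,7.00) ∩ circle(D,4.00): a=5.7797, h=3.9491
θ=327°:   candidates: C₊=(6.7026,3.7838) cross=25.337; C₋=(8.0436,-3.9998) cross=-25.337
θ=327°:   branch + wants cross > 0 → take C=(6.7026,3.7838) (cross=25.337)
θ=327°: ex = (C−B)/|BC| = (0.7179,0.6961); ey = (-0.6961,0.7179)
θ=327°: P = B + -2.10·ex + -0.69·ey = (0.6501,-3.0465)

θ=185°: -3.75 -1.52
θ=270°: -1.07 -3.94
θ=327°: 0.65 -3.05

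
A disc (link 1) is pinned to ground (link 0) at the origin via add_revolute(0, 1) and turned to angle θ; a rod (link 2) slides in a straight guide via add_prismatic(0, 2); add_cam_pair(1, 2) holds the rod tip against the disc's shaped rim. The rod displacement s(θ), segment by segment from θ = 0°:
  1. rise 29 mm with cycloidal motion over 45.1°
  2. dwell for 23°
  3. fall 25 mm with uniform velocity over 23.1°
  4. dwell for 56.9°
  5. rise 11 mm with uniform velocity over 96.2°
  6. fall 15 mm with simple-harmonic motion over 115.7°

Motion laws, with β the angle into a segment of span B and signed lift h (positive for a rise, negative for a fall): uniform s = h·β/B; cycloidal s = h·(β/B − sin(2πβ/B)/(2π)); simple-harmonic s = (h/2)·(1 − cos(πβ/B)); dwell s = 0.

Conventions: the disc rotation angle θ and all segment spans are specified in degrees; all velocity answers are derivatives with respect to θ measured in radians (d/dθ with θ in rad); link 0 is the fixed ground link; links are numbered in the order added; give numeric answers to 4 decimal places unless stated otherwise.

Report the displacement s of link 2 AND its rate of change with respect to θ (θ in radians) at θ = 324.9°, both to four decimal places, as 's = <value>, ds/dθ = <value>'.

segment 1 (0° to 45.1°, cycloidal, h = 29) is passed completely: s = 0.0000 + (29) = 29.0000
segment 2 (45.1° to 68.1°, dwell): s unchanged at 29.0000
segment 3 (68.1° to 91.2°, uniform, h = -25) is passed completely: s = 29.0000 + (-25) = 4.0000
segment 4 (91.2° to 148.1°, dwell): s unchanged at 4.0000
segment 5 (148.1° to 244.3°, uniform, h = 11) is passed completely: s = 4.0000 + (11) = 15.0000
θ = 324.9° falls in segment 6 (244.3° to 360°, simple-harmonic, h = -15): β = 324.9 − 244.3 = 80.6°, B = 115.7°; Δs = -15/2·(1 − cos(π·0.6966)) = -11.8439; s = 15.0000 − 11.8439 = 3.1561
velocity in seg [244.3°–360°] (simple-harmonic), θ in radians: β = 80.6° = 1.4067 rad, B = 115.7° = 2.0193 rad; ds/dθ = (πh/(2B)) sin(πβ/B) = (π·(-15)/(2·2.0193)) sin(π·0.6966) = -9.511794 mm/rad

s = 3.1561, ds/dθ = -9.5118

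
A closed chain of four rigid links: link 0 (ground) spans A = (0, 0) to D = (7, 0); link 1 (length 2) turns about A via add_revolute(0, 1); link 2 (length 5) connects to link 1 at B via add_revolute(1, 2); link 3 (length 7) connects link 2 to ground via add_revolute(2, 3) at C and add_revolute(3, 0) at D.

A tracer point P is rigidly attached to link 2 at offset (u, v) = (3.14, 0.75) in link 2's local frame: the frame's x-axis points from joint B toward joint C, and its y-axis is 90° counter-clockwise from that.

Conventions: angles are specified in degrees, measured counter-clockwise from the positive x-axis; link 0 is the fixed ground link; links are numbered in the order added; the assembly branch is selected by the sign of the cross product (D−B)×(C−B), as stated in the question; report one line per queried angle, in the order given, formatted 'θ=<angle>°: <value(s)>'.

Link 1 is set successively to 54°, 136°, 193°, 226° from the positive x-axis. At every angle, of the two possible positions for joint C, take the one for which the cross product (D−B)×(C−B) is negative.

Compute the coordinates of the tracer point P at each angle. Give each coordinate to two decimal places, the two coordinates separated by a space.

A=(0,0), D=(7.00,0)
θ=54°: B = A + 2.00·(cos54°, sin54°) = (1.1756, 1.6180)
θ=54°: |BD| = 6.0450
θ=54°: circle(B,5.00) ∩ circle(D,7.00): a=1.0374, h=4.8912
θ=54°:   candidates: C₊=(3.4843,6.0531) cross=29.567; C₋=(0.8659,-3.3724) cross=-29.567
θ=54°:   branch - wants cross < 0 → take C=(0.8659,-3.3724) (cross=-29.567)
θ=54°: ex = (C−B)/|BC| = (-0.0619,-0.9981); ey = (0.9981,-0.0619)
θ=54°: P = B + 3.14·ex + 0.75·ey = (1.7297,-1.5624)
θ=136°: B = A + 2.00·(cos136°, sin136°) = (-1.4387, 1.3893)
θ=136°: |BD| = 8.5523
θ=136°: circle(B,5.00) ∩ circle(D,7.00): a=2.8730, h=4.0922
θ=136°:   candidates: C₊=(2.0609,4.9604) cross=34.997; C₋=(0.7314,-3.1152) cross=-34.997
θ=136°:   branch - wants cross < 0 → take C=(0.7314,-3.1152) (cross=-34.997)
θ=136°: ex = (C−B)/|BC| = (0.4340,-0.9009); ey = (0.9009,0.4340)
θ=136°: P = B + 3.14·ex + 0.75·ey = (0.5998,-1.1140)
θ=193°: B = A + 2.00·(cos193°, sin193°) = (-1.9487, -0.4499)
θ=193°: |BD| = 8.9600
θ=193°: circle(B,5.00) ∩ circle(D,7.00): a=3.1407, h=3.8905
θ=193°:   candidates: C₊=(0.9927,3.5934) cross=34.859; C₋=(1.3834,-4.1778) cross=-34.859
θ=193°:   branch - wants cross < 0 → take C=(1.3834,-4.1778) (cross=-34.859)
θ=193°: ex = (C−B)/|BC| = (0.6664,-0.7456); ey = (0.7456,0.6664)
θ=193°: P = B + 3.14·ex + 0.75·ey = (0.7030,-2.2912)
θ=226°: B = A + 2.00·(cos226°, sin226°) = (-1.3893, -1.4387)
θ=226°: |BD| = 8.5118
θ=226°: circle(B,5.00) ∩ circle(D,7.00): a=2.8461, h=4.1109
θ=226°:   candidates: C₊=(0.7210,3.0942) cross=34.991; C₋=(2.1107,-5.0094) cross=-34.991
θ=226°:   branch - wants cross < 0 → take C=(2.1107,-5.0094) (cross=-34.991)
θ=226°: ex = (C−B)/|BC| = (0.7000,-0.7141); ey = (0.7141,0.7000)
θ=226°: P = B + 3.14·ex + 0.75·ey = (1.3443,-3.1561)

θ=54°: 1.73 -1.56
θ=136°: 0.60 -1.11
θ=193°: 0.70 -2.29
θ=226°: 1.34 -3.16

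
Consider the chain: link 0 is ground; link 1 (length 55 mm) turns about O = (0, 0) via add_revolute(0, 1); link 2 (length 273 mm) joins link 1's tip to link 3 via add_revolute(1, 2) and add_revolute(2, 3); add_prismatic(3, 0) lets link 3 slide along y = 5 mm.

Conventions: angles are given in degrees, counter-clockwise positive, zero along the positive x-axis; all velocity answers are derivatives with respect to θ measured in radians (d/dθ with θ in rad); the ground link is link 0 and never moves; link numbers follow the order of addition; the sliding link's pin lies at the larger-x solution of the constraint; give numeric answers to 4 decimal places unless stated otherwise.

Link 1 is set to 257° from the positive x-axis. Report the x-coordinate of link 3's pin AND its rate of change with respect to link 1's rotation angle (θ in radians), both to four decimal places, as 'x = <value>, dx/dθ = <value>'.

geometry: r = 55 mm, L = 273 mm, e = 5 mm
crank pin P = (r cos θ, r sin θ) = (-12.372308, -53.590354)
h = r sin θ − e = -53.590354 − 5 = -58.590354
x = r cos θ + √(L² − h²) = -12.372308 + 266.638651 = 254.266344
dx/dθ = −r sin θ − h·r cos θ/√(L² − h²) (θ in radians; h = -58.590354) = 50.871701

x = 254.2663, dx/dθ = 50.8717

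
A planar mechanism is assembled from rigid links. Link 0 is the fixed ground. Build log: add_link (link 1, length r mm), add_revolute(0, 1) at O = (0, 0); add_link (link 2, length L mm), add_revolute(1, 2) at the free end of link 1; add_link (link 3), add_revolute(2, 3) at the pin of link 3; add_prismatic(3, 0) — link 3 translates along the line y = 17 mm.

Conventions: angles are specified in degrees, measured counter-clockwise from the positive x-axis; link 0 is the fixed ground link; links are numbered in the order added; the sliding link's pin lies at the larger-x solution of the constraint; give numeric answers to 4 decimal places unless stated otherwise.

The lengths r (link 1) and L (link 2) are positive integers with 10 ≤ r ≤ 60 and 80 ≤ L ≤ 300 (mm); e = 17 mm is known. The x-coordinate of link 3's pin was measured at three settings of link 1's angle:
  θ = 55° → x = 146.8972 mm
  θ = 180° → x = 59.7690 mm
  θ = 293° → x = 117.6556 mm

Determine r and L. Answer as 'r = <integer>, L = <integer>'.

constraint per measurement: (x − r cos θ)² + (r sin θ − e)² = L²
subtracting the θ₁ and θ₂ equations cancels the r² and L² terms:
r = (x₁² − x₂²) / (2[(x₁cos θ₁ + e sin θ₁) − (x₂cos θ₂ + e sin θ₂)]) = 57.0000 → r = 57
L² = (x₁ − r cos θ₁)² + (r sin θ₁ − e)² = 13923.9986 → L = 118.0000 → L = 118
check at θ₃=293°: x = 117.6556 (printed 117.6556) ✓

r = 57, L = 118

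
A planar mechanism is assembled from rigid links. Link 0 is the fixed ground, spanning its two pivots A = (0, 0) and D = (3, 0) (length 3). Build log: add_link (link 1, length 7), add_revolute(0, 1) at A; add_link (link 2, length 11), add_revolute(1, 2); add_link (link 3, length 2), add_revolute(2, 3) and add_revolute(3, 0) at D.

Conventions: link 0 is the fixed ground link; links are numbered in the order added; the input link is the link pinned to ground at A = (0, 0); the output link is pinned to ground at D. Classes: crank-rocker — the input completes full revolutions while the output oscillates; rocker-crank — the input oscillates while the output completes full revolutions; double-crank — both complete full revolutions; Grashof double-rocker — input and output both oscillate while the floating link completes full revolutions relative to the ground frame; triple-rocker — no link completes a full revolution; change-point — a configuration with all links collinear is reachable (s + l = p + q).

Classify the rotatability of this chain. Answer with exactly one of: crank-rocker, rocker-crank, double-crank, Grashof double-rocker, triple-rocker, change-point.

lengths: ground=3, input=7, coupler=11, output=2
sorted: s=2 (shortest), l=11 (longest), p+q=10
s + l = 13 vs p + q = 10
s + l > p + q → non-Grashof → no link fully rotates → triple-rocker

triple-rocker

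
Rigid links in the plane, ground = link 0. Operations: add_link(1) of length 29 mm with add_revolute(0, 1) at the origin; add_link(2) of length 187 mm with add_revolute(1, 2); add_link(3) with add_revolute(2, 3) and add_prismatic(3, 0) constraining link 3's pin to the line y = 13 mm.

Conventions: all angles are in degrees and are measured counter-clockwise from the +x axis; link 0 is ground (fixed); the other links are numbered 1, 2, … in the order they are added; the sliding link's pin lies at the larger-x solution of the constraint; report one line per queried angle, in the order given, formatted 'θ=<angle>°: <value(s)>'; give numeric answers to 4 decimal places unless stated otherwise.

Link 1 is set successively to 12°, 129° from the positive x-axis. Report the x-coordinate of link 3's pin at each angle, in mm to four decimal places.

geometry: r = 29 mm, L = 187 mm, e = 13 mm
θ=12°: crank pin P = (r cos θ, r sin θ) = (28.366280, 6.029439)
θ=12°: h = r sin θ − e = 6.029439 − 13 = -6.970561
θ=12°: x = r cos θ + √(L² − h²) = 28.366280 + 186.870038 = 215.236319
θ=129°: crank pin P = (r cos θ, r sin θ) = (-18.250291, 22.537233)
θ=129°: h = r sin θ − e = 22.537233 − 13 = 9.537233
θ=129°: x = r cos θ + √(L² − h²) = -18.250291 + 186.756636 = 168.506345

θ=12°: 215.2363
θ=129°: 168.5063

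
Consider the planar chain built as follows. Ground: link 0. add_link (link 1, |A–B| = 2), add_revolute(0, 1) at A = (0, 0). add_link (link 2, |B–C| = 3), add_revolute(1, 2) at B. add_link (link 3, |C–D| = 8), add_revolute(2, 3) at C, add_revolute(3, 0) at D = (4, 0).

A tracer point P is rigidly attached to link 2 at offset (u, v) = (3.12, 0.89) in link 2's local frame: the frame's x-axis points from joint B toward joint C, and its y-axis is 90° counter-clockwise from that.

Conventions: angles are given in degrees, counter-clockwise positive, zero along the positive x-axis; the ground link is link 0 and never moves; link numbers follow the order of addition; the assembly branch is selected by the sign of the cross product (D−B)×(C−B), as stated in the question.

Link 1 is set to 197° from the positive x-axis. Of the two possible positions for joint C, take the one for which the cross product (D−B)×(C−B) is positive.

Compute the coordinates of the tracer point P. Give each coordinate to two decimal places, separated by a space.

A=(0,0), D=(4.00,0)
B = A + 2.00·(cos197°, sin197°) = (-1.9126, -0.5847)
|BD| = 5.9415
circle(B,3.00) ∩ circle(D,8.00): a=-1.6578, h=2.5004
  candidates: C₊=(-3.8084,1.7403) cross=14.856; C₋=(-3.3163,-3.2361) cross=-14.856
  branch + wants cross > 0 → take C=(-3.8084,1.7403) (cross=14.856)
ex = (C−B)/|BC| = (-0.6319,0.7750); ey = (-0.7750,-0.6319)
P = B + 3.12·ex + 0.89·ey = (-4.5740,1.2709)

-4.57 1.27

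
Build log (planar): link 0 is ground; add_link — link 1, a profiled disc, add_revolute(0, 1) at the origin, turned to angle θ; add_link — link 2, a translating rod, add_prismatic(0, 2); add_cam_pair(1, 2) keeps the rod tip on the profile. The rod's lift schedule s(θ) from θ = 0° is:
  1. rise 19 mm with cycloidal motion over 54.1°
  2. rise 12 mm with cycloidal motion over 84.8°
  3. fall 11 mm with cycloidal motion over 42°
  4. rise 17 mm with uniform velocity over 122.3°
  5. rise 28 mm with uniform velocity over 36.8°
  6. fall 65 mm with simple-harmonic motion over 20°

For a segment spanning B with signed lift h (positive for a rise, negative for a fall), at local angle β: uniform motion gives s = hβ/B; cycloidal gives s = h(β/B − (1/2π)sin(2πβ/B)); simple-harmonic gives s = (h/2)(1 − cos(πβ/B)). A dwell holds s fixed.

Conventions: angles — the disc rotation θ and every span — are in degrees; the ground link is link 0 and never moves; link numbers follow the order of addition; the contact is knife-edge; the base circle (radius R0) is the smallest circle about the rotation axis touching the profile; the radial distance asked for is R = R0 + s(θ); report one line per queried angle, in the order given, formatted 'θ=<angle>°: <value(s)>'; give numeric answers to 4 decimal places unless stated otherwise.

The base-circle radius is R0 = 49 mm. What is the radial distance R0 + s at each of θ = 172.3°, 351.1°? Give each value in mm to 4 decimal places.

seg 1 [0°–54.1°] cycloidal, h=19: full span → s += 19 → s = 19.0000
seg 2 [54.1°–138.9°] cycloidal, h=12: full span → s += 12 → s = 31.0000
seg 3 [138.9°–180.9°] cycloidal, h=-11: θ=172.3° here. β=33.4, B=42. -11·(0.7952 − sin(2π·0.7952)/(2π)) = -10.4281 → s = 20.5719
seg 3 [138.9°–180.9°] cycloidal, h=-11: full span → s += -11 → s = 20.0000
seg 4 [180.9°–303.2°] uniform, h=17: full span → s += 17 → s = 37.0000
seg 5 [303.2°–340°] uniform, h=28: full span → s += 28 → s = 65.0000
seg 6 [340°–360°] simple-harmonic, h=-65: θ=351.1° here. β=11.1, B=20. -65/2·(1 − cos(π·0.5550)) = -38.0877 → s = 26.9123
θ=172.3°: R = R0 + s = 49 + 20.5719 = 69.5719
θ=351.1°: R = R0 + s = 49 + 26.9123 = 75.9123

θ=172.3°: 69.5719
θ=351.1°: 75.9123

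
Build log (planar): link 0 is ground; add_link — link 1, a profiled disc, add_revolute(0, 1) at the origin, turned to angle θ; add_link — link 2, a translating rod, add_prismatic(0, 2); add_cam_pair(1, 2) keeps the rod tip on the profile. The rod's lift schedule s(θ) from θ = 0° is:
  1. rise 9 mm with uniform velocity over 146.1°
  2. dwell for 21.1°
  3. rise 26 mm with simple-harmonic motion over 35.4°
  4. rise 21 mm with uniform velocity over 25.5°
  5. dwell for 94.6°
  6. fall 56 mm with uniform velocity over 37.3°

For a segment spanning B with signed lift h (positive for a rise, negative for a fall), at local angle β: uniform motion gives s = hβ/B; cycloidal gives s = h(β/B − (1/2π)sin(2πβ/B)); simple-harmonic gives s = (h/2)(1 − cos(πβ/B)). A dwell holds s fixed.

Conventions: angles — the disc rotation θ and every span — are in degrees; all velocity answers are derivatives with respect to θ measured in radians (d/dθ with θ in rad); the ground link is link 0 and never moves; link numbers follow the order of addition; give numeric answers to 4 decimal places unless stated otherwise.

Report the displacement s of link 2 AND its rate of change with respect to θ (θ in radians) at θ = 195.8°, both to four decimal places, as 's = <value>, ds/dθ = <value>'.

seg 1 [0°–146.1°] uniform, h=9: full span → s += 9 → s = 9.0000
seg 2 [146.1°–167.2°] dwell: s stays 9.0000
seg 3 [167.2°–202.6°] simple-harmonic, h=26: θ=195.8° here. β=28.6, B=35.4. 26/2·(1 − cos(π·0.8079)) = 23.7038 → s = 32.7038
velocity in seg [167.2°–202.6°] (simple-harmonic), θ in radians: β = 28.6° = 0.4992 rad, B = 35.4° = 0.6178 rad; ds/dθ = (πh/(2B)) sin(πβ/B) = (π·26/(2·0.6178)) sin(π·0.8079) = 37.512897 mm/rad

s = 32.7038, ds/dθ = 37.5129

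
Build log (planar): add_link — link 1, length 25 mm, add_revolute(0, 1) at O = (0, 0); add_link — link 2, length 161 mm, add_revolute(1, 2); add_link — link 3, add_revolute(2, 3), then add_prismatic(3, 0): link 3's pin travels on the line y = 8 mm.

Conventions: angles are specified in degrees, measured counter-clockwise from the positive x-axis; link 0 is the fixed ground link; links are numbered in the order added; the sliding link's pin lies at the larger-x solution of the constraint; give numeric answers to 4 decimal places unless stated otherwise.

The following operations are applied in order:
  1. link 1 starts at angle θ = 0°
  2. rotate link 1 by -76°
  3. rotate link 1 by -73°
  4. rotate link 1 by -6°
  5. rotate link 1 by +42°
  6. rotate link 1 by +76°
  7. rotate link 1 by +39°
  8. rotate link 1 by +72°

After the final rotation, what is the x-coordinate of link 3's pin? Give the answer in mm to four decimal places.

geometry: r = 25 mm, L = 161 mm, e = 8 mm; θ starts at 0°
rotate link 1 by -76°: θ ← 0° -76° = -76°
rotate link 1 by -73°: θ ← -76° -73° = -149°
rotate link 1 by -6°: θ ← -149° -6° = -155°
rotate link 1 by +42°: θ ← -155° +42° = -113°
rotate link 1 by +76°: θ ← -113° +76° = -37°
rotate link 1 by +39°: θ ← -37° +39° = 2°
rotate link 1 by +72°: θ ← 2° +72° = 74°
crank pin P = (r cos θ, r sin θ) = (6.890934, 24.031542)
h = r sin θ − e = 24.031542 − 8 = 16.031542
x = r cos θ + √(L² − h²) = 6.890934 + 160.199843 = 167.090777

167.0908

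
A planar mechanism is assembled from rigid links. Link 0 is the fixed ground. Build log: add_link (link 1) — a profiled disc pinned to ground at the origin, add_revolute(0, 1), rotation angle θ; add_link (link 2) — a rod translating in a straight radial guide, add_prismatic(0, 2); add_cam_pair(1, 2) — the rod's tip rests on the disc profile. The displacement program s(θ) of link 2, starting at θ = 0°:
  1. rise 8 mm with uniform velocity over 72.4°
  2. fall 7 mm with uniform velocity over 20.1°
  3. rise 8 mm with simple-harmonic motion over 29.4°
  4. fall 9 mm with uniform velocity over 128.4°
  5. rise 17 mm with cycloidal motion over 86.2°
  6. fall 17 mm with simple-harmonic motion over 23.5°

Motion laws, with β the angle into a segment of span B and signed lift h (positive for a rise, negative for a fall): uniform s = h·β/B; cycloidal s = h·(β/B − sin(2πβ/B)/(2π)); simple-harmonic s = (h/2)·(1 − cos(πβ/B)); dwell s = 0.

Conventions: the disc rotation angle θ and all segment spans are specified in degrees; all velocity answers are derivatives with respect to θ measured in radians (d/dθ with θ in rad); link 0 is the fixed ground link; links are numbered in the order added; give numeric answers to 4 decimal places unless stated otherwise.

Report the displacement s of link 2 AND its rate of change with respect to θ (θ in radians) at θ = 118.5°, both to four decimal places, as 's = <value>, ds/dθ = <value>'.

seg 1 [0°–72.4°] uniform, h=8: full span → s += 8 → s = 8.0000
seg 2 [72.4°–92.5°] uniform, h=-7: full span → s += -7 → s = 1.0000
seg 3 [92.5°–121.9°] simple-harmonic, h=8: θ=118.5° here. β=26, B=29.4. 8/2·(1 − cos(π·0.8844)) = 7.7389 → s = 8.7389
velocity in seg [92.5°–121.9°] (simple-harmonic), θ in radians: β = 26° = 0.4538 rad, B = 29.4° = 0.5131 rad; ds/dθ = (πh/(2B)) sin(πβ/B) = (π·8/(2·0.5131)) sin(π·0.8844) = 8.703020 mm/rad

s = 8.7389, ds/dθ = 8.7030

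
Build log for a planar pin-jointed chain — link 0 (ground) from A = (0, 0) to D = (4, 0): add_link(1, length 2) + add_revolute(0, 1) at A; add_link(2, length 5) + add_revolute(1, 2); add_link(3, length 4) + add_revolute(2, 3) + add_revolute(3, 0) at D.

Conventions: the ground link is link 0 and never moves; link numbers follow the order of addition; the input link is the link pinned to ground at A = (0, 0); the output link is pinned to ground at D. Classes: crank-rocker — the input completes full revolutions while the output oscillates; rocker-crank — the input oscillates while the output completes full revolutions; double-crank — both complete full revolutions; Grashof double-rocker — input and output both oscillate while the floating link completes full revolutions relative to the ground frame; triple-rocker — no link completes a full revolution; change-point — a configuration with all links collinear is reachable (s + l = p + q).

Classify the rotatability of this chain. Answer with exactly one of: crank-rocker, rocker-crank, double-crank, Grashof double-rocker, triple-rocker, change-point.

lengths: ground=4, input=2, coupler=5, output=4
sorted: s=2 (shortest), l=5 (longest), p+q=8
s + l = 7 vs p + q = 8
s + l < p + q (Grashof) with shortest = input link → crank-rocker

crank-rocker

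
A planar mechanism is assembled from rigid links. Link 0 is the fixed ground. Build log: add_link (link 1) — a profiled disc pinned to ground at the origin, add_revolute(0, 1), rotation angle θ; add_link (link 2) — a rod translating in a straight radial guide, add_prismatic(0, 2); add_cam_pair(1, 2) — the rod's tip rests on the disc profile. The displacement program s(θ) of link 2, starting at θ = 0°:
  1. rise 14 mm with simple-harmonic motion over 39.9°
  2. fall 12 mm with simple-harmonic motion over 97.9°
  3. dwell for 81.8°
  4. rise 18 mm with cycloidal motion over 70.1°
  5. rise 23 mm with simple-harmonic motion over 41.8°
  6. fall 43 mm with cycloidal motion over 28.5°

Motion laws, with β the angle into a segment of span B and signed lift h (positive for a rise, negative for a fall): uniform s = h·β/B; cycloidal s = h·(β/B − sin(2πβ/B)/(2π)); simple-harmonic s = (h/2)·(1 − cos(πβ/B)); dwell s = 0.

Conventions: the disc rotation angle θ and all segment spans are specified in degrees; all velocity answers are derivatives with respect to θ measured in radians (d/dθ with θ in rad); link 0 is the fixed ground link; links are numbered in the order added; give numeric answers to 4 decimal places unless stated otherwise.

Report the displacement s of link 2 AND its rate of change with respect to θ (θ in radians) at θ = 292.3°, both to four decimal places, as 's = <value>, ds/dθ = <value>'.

seg 1 [0°–39.9°] simple-harmonic, h=14: full span → s += 14 → s = 14.0000
seg 2 [39.9°–137.8°] simple-harmonic, h=-12: full span → s += -12 → s = 2.0000
seg 3 [137.8°–219.6°] dwell: s stays 2.0000
seg 4 [219.6°–289.7°] cycloidal, h=18: full span → s += 18 → s = 20.0000
seg 5 [289.7°–331.5°] simple-harmonic, h=23: θ=292.3° here. β=2.6, B=41.8. 23/2·(1 − cos(π·0.0622)) = 0.2189 → s = 20.2189
velocity in seg [289.7°–331.5°] (simple-harmonic), θ in radians: β = 2.6° = 0.0454 rad, B = 41.8° = 0.7295 rad; ds/dθ = (πh/(2B)) sin(πβ/B) = (π·23/(2·0.7295)) sin(π·0.0622) = 9.615537 mm/rad

s = 20.2189, ds/dθ = 9.6155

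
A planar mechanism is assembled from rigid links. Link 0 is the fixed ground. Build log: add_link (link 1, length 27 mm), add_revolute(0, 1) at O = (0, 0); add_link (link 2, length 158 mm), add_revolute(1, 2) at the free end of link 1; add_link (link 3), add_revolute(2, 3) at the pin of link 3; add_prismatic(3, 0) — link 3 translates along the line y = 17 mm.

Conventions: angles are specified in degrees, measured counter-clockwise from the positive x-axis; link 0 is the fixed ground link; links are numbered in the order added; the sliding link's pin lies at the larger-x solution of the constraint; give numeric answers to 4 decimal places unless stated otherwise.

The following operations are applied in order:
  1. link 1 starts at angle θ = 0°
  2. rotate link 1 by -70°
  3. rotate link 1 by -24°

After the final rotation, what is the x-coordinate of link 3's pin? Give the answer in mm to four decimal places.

geometry: r = 27 mm, L = 158 mm, e = 17 mm; θ starts at 0°
rotate link 1 by -70°: θ ← 0° -70° = -70°
rotate link 1 by -24°: θ ← -70° -24° = -94°
crank pin P = (r cos θ, r sin θ) = (-1.883425, -26.934229)
h = r sin θ − e = -26.934229 − 17 = -43.934229
x = r cos θ + √(L² − h²) = -1.883425 + 151.768849 = 149.885424

149.8854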